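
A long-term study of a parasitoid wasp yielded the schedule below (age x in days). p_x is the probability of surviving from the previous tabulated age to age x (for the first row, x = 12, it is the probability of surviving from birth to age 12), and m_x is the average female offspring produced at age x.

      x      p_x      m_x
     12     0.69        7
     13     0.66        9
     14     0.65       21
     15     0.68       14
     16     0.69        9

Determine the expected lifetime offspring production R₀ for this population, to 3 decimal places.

Survivorship from birth: l_x = p_12·p_13·…·p_x.
  l_12 = 0.69000
  l_13 = 0.45540
  l_14 = 0.29601
  l_15 = 0.20129
  l_16 = 0.13889
R₀ = Σ l_x m_x:
  age 12: 0.69000 × 7 = 4.8300
  age 13: 0.45540 × 9 = 4.0986
  age 14: 0.29601 × 21 = 6.2162
  age 15: 0.20129 × 14 = 2.8181
  age 16: 0.13889 × 9 = 1.2500
R₀ = 4.8300 + 4.0986 + 6.2162 + 2.8181 + 1.2500 = 19.2129

19.213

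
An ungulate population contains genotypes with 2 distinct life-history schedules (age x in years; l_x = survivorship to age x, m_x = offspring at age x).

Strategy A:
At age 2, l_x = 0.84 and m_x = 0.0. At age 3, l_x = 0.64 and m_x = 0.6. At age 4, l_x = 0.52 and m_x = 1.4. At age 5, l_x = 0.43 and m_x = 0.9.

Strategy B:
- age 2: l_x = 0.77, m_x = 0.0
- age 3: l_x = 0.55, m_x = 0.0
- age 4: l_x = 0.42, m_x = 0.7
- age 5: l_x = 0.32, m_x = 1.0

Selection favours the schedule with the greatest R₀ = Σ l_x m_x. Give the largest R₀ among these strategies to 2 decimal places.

Strategy A: R₀ = 0.84×0.0 + 0.64×0.6 + 0.52×1.4 + 0.43×0.9 = 1.4990
Strategy B: R₀ = 0.77×0.0 + 0.55×0.0 + 0.42×0.7 + 0.32×1.0 = 0.6140
Highest R₀: strategy A with 1.4990.

1.50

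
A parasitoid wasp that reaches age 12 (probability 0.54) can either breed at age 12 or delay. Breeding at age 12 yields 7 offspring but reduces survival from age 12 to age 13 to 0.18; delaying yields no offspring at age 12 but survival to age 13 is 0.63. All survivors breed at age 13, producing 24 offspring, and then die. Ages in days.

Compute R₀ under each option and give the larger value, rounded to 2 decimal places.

8.16

breed at age 12: R₀ = 0.54 × (7 + 0.18 × 24) = 0.54 × 11.3200 = 6.1128
delay to age 13: R₀ = 0.54 × (0.63 × 24) = 0.54 × 15.1200 = 8.1648
Higher: delay to age 13 (8.1648).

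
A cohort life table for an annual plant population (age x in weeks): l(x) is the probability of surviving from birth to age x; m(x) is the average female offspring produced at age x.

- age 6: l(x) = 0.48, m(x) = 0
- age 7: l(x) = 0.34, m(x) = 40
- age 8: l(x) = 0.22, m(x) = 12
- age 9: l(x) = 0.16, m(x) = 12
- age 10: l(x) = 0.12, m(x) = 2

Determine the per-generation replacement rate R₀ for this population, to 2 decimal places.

R₀ = Σ l(x) m(x):
  age 6: 0.48 × 0 = 0.0000
  age 7: 0.34 × 40 = 13.6000
  age 8: 0.22 × 12 = 2.6400
  age 9: 0.16 × 12 = 1.9200
  age 10: 0.12 × 2 = 0.2400
R₀ = 0.0000 + 13.6000 + 2.6400 + 1.9200 + 0.2400 = 18.4000

18.40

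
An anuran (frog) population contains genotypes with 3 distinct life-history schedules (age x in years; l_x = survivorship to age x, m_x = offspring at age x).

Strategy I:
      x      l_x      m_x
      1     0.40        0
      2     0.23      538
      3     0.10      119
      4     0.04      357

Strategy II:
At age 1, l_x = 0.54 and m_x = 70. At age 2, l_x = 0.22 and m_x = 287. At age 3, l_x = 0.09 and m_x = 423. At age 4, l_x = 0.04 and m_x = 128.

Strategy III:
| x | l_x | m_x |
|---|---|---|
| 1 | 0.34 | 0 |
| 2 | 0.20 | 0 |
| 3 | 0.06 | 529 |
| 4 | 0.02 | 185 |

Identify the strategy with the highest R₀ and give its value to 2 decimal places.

Strategy I: R₀ = 0.40×0 + 0.23×538 + 0.10×119 + 0.04×357 = 149.9200
Strategy II: R₀ = 0.54×70 + 0.22×287 + 0.09×423 + 0.04×128 = 144.1300
Strategy III: R₀ = 0.34×0 + 0.20×0 + 0.06×529 + 0.02×185 = 35.4400
Highest R₀: strategy I with 149.9200.

149.92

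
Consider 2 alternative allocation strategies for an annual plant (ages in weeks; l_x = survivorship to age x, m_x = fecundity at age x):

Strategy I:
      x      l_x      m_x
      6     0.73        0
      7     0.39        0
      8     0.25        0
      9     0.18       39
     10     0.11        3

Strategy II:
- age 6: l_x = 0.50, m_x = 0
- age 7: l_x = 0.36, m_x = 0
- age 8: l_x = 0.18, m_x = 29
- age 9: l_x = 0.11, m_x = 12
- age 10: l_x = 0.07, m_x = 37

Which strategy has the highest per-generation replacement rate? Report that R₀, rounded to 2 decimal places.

9.13

Strategy I: R₀ = 0.73×0 + 0.39×0 + 0.25×0 + 0.18×39 + 0.11×3 = 7.3500
Strategy II: R₀ = 0.50×0 + 0.36×0 + 0.18×29 + 0.11×12 + 0.07×37 = 9.1300
Highest R₀: strategy II with 9.1300.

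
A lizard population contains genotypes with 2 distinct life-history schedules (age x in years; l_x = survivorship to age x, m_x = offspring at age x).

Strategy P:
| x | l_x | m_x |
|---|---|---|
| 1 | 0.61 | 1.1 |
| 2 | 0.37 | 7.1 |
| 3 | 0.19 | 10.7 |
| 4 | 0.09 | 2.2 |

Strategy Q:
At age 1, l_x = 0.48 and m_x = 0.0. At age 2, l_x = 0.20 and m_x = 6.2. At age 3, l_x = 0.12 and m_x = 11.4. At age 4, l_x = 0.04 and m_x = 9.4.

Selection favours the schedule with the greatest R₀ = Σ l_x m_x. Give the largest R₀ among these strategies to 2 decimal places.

Strategy P: R₀ = 0.61×1.1 + 0.37×7.1 + 0.19×10.7 + 0.09×2.2 = 5.5290
Strategy Q: R₀ = 0.48×0.0 + 0.20×6.2 + 0.12×11.4 + 0.04×9.4 = 2.9840
Highest R₀: strategy P with 5.5290.

5.53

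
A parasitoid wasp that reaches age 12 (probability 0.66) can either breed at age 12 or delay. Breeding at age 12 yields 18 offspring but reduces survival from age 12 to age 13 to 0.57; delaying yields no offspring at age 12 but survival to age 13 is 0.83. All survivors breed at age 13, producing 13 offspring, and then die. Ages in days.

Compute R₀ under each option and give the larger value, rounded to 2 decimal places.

16.77

breed at age 12: R₀ = 0.66 × (18 + 0.57 × 13) = 0.66 × 25.4100 = 16.7706
delay to age 13: R₀ = 0.66 × (0.83 × 13) = 0.66 × 10.7900 = 7.1214
Higher: breed at age 12 (16.7706).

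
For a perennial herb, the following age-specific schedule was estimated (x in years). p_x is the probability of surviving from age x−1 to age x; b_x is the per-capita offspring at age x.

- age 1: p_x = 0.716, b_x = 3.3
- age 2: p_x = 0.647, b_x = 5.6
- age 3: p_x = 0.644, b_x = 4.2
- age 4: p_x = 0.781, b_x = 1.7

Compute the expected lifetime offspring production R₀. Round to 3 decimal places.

Survivorship from birth: l_x = p_1·p_2·…·p_x.
  l_1 = 0.71600
  l_2 = 0.46325
  l_3 = 0.29833
  l_4 = 0.23300
R₀ = Σ l_x b_x:
  age 1: 0.71600 × 3.3 = 2.3628
  age 2: 0.46325 × 5.6 = 2.5942
  age 3: 0.29833 × 4.2 = 1.2530
  age 4: 0.23300 × 1.7 = 0.3961
R₀ = 2.3628 + 2.5942 + 1.2530 + 0.3961 = 6.6061

6.606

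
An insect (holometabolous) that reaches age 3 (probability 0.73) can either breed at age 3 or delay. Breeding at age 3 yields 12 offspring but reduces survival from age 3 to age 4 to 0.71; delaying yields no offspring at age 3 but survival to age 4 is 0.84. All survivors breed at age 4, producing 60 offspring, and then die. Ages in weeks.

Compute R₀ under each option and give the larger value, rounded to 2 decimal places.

breed at age 3: R₀ = 0.73 × (12 + 0.71 × 60) = 0.73 × 54.6000 = 39.8580
delay to age 4: R₀ = 0.73 × (0.84 × 60) = 0.73 × 50.4000 = 36.7920
Higher: breed at age 3 (39.8580).

39.86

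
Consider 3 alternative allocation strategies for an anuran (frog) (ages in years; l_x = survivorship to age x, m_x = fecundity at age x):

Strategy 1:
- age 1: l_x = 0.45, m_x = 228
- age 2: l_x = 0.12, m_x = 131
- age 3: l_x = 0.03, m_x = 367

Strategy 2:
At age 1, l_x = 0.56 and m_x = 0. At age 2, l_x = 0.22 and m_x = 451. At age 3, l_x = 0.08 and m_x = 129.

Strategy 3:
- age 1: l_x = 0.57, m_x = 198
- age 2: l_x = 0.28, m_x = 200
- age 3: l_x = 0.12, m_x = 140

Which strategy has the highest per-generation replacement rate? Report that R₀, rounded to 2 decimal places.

Strategy 1: R₀ = 0.45×228 + 0.12×131 + 0.03×367 = 129.3300
Strategy 2: R₀ = 0.56×0 + 0.22×451 + 0.08×129 = 109.5400
Strategy 3: R₀ = 0.57×198 + 0.28×200 + 0.12×140 = 185.6600
Highest R₀: strategy 3 with 185.6600.

185.66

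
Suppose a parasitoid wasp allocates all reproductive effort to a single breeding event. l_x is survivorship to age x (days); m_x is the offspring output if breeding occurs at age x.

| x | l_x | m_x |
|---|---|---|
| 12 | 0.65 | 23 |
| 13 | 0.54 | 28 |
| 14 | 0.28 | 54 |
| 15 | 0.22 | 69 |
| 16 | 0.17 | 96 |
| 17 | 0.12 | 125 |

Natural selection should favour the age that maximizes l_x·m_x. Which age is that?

16

Expected offspring if breeding at age x = l_x × m_x:
  age 12: 0.65 × 23 = 14.950
  age 13: 0.54 × 28 = 15.120
  age 14: 0.28 × 54 = 15.120
  age 15: 0.22 × 69 = 15.180
  age 16: 0.17 × 96 = 16.320
  age 17: 0.12 × 125 = 15.000
Maximum at age 16 (16.320).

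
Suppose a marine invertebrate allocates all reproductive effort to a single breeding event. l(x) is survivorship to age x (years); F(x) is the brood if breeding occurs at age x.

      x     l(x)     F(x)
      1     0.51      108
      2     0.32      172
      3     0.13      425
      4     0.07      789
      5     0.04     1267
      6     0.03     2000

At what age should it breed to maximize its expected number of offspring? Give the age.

6

Expected offspring if breeding at age x = l(x) × F(x):
  age 1: 0.51 × 108 = 55.080
  age 2: 0.32 × 172 = 55.040
  age 3: 0.13 × 425 = 55.250
  age 4: 0.07 × 789 = 55.230
  age 5: 0.04 × 1267 = 50.680
  age 6: 0.03 × 2000 = 60.000
Maximum at age 6 (60.000).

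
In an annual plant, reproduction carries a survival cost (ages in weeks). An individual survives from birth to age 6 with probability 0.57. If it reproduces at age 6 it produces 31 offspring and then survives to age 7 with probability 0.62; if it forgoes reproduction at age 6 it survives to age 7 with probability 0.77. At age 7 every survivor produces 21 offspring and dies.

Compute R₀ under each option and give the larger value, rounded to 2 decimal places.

breed at age 6: R₀ = 0.57 × (31 + 0.62 × 21) = 0.57 × 44.0200 = 25.0914
delay to age 7: R₀ = 0.57 × (0.77 × 21) = 0.57 × 16.1700 = 9.2169
Higher: breed at age 6 (25.0914).

25.09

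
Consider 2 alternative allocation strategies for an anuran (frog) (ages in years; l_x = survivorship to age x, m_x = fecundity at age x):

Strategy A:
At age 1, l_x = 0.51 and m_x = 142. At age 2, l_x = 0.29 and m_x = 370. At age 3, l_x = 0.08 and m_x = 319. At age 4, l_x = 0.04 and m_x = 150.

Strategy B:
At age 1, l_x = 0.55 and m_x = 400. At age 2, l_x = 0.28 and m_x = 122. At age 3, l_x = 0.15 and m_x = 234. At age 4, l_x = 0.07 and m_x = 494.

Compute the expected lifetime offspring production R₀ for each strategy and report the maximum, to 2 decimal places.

Strategy A: R₀ = 0.51×142 + 0.29×370 + 0.08×319 + 0.04×150 = 211.2400
Strategy B: R₀ = 0.55×400 + 0.28×122 + 0.15×234 + 0.07×494 = 323.8400
Highest R₀: strategy B with 323.8400.

323.84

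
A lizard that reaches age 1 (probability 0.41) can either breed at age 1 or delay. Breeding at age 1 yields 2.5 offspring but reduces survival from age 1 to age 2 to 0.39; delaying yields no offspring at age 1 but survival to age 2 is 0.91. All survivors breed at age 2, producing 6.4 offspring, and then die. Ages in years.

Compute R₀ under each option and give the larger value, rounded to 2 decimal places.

breed at age 1: R₀ = 0.41 × (2.5 + 0.39 × 6.4) = 0.41 × 4.9960 = 2.0484
delay to age 2: R₀ = 0.41 × (0.91 × 6.4) = 0.41 × 5.8240 = 2.3878
Higher: delay to age 2 (2.3878).

2.39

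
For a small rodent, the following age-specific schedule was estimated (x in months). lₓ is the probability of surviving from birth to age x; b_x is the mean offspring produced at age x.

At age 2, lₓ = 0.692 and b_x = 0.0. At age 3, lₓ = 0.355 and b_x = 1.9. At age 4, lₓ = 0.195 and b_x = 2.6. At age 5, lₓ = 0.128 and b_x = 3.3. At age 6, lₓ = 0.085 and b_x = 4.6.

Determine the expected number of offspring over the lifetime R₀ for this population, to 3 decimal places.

1.995

R₀ = Σ lₓ b_x:
  age 2: 0.692 × 0.0 = 0.0000
  age 3: 0.355 × 1.9 = 0.6745
  age 4: 0.195 × 2.6 = 0.5070
  age 5: 0.128 × 3.3 = 0.4224
  age 6: 0.085 × 4.6 = 0.3910
R₀ = 0.0000 + 0.6745 + 0.5070 + 0.4224 + 0.3910 = 1.9949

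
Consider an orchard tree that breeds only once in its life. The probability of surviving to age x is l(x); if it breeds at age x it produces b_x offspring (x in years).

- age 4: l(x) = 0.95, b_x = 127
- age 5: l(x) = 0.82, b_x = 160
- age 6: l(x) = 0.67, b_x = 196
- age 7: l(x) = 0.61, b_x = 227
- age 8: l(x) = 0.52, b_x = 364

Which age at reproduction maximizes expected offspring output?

8

Expected offspring if breeding at age x = l(x) × b_x:
  age 4: 0.95 × 127 = 120.650
  age 5: 0.82 × 160 = 131.200
  age 6: 0.67 × 196 = 131.320
  age 7: 0.61 × 227 = 138.470
  age 8: 0.52 × 364 = 189.280
Maximum at age 8 (189.280).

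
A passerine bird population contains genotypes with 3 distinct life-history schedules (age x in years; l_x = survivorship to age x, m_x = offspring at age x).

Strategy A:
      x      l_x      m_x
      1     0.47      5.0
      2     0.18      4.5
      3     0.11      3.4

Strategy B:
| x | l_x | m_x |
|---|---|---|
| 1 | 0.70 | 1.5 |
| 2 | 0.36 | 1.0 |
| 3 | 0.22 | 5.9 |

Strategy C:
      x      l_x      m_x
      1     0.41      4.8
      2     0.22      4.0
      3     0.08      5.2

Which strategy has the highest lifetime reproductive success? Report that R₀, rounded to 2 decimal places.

3.53

Strategy A: R₀ = 0.47×5.0 + 0.18×4.5 + 0.11×3.4 = 3.5340
Strategy B: R₀ = 0.70×1.5 + 0.36×1.0 + 0.22×5.9 = 2.7080
Strategy C: R₀ = 0.41×4.8 + 0.22×4.0 + 0.08×5.2 = 3.2640
Highest R₀: strategy A with 3.5340.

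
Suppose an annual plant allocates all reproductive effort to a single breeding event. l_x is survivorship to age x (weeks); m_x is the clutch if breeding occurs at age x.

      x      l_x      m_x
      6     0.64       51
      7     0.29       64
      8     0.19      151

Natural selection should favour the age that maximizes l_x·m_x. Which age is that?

6

Expected offspring if breeding at age x = l_x × m_x:
  age 6: 0.64 × 51 = 32.640
  age 7: 0.29 × 64 = 18.560
  age 8: 0.19 × 151 = 28.690
Maximum at age 6 (32.640).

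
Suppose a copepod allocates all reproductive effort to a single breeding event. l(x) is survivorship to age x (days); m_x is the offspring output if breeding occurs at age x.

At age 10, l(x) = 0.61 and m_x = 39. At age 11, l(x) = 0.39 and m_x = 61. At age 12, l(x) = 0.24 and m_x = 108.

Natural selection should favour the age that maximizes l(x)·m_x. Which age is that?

12

Expected offspring if breeding at age x = l(x) × m_x:
  age 10: 0.61 × 39 = 23.790
  age 11: 0.39 × 61 = 23.790
  age 12: 0.24 × 108 = 25.920
Maximum at age 12 (25.920).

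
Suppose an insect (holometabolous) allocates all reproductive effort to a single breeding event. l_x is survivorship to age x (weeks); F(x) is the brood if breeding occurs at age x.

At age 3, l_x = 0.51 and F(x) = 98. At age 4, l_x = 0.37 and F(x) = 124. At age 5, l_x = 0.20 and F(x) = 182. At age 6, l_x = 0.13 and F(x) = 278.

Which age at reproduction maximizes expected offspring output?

3

Expected offspring if breeding at age x = l_x × F(x):
  age 3: 0.51 × 98 = 49.980
  age 4: 0.37 × 124 = 45.880
  age 5: 0.20 × 182 = 36.400
  age 6: 0.13 × 278 = 36.140
Maximum at age 3 (49.980).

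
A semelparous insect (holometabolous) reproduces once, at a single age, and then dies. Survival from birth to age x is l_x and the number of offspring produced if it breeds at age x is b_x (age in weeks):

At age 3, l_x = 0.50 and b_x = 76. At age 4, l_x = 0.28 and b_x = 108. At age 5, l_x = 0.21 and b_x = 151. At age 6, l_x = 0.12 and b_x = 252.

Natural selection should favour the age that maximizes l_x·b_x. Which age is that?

Expected offspring if breeding at age x = l_x × b_x:
  age 3: 0.50 × 76 = 38.000
  age 4: 0.28 × 108 = 30.240
  age 5: 0.21 × 151 = 31.710
  age 6: 0.12 × 252 = 30.240
Maximum at age 3 (38.000).

3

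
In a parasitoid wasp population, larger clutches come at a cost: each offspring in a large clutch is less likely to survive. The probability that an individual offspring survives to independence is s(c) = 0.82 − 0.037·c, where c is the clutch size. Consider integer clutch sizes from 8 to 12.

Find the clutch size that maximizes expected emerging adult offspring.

Expected emerging adult offspring = c × s(c):
  c=8: 8 × 0.524 = 4.192
  c=9: 9 × 0.487 = 4.383
  c=10: 10 × 0.450 = 4.500
  c=11: 11 × 0.413 = 4.543
  c=12: 12 × 0.376 = 4.512
Maximum at c = 11 (4.543 emerging adult offspring).

11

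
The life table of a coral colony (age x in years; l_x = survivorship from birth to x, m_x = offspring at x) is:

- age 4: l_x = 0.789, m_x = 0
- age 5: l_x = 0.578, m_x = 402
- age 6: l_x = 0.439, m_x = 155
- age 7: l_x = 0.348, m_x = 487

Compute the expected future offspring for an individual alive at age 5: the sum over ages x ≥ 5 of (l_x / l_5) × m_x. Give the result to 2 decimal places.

l_5 = 0.578. Conditional survival from age 5 to x is l_x / l_5.
  x=5: (0.578/0.578) × 402 = 402.0000
  x=6: (0.439/0.578) × 155 = 117.7249
  x=7: (0.348/0.578) × 487 = 293.2111
Sum = 402.0000 + 117.7249 + 293.2111 = 812.9360

812.94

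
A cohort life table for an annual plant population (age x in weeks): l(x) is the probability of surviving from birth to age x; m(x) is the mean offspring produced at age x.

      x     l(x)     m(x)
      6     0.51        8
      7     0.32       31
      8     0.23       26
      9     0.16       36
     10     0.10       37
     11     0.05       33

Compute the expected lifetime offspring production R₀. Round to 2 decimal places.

31.09

R₀ = Σ l(x) m(x):
  age 6: 0.51 × 8 = 4.0800
  age 7: 0.32 × 31 = 9.9200
  age 8: 0.23 × 26 = 5.9800
  age 9: 0.16 × 36 = 5.7600
  age 10: 0.10 × 37 = 3.7000
  age 11: 0.05 × 33 = 1.6500
R₀ = 4.0800 + 9.9200 + 5.9800 + 5.7600 + 3.7000 + 1.6500 = 31.0900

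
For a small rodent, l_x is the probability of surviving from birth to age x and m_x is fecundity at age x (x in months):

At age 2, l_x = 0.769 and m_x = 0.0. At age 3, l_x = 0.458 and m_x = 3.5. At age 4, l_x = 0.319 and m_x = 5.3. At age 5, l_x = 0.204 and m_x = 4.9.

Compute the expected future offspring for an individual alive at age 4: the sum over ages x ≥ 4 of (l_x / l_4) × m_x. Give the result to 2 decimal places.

8.43

l_4 = 0.319. Conditional survival from age 4 to x is l_x / l_4.
  x=4: (0.319/0.319) × 5.3 = 5.3000
  x=5: (0.204/0.319) × 4.9 = 3.1335
Sum = 5.3000 + 3.1335 = 8.4335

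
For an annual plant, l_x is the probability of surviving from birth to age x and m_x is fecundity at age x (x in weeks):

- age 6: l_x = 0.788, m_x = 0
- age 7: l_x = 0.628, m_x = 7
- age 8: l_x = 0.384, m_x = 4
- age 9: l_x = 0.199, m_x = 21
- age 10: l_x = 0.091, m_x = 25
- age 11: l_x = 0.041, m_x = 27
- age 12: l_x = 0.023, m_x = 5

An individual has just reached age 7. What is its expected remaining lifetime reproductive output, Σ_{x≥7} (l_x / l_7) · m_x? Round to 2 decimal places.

21.67

l_7 = 0.628. Conditional survival from age 7 to x is l_x / l_7.
  x=7: (0.628/0.628) × 7 = 7.0000
  x=8: (0.384/0.628) × 4 = 2.4459
  x=9: (0.199/0.628) × 21 = 6.6545
  x=10: (0.091/0.628) × 25 = 3.6226
  x=11: (0.041/0.628) × 27 = 1.7627
  x=12: (0.023/0.628) × 5 = 0.1831
Sum = 7.0000 + 2.4459 + 6.6545 + 3.6226 + 1.7627 + 0.1831 = 21.6688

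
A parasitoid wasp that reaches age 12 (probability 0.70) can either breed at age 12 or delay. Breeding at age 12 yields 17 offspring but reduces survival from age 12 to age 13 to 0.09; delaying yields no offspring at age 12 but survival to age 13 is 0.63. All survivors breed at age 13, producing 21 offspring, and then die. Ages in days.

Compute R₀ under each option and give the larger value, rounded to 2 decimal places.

13.22

breed at age 12: R₀ = 0.70 × (17 + 0.09 × 21) = 0.70 × 18.8900 = 13.2230
delay to age 13: R₀ = 0.70 × (0.63 × 21) = 0.70 × 13.2300 = 9.2610
Higher: breed at age 12 (13.2230).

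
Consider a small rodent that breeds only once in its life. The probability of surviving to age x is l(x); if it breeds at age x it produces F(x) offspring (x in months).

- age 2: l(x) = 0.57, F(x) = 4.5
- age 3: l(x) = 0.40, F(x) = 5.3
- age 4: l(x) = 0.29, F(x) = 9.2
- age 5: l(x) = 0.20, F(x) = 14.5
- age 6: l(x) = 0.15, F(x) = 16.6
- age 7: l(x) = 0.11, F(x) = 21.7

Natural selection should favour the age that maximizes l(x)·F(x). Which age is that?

5

Expected offspring if breeding at age x = l(x) × F(x):
  age 2: 0.57 × 4.5 = 2.565
  age 3: 0.40 × 5.3 = 2.120
  age 4: 0.29 × 9.2 = 2.668
  age 5: 0.20 × 14.5 = 2.900
  age 6: 0.15 × 16.6 = 2.490
  age 7: 0.11 × 21.7 = 2.387
Maximum at age 5 (2.900).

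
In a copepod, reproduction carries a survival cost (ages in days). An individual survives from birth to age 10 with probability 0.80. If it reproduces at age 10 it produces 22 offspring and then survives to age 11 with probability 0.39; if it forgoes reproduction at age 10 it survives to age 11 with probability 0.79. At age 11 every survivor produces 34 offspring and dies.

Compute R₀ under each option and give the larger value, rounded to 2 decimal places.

28.21

breed at age 10: R₀ = 0.80 × (22 + 0.39 × 34) = 0.80 × 35.2600 = 28.2080
delay to age 11: R₀ = 0.80 × (0.79 × 34) = 0.80 × 26.8600 = 21.4880
Higher: breed at age 10 (28.2080).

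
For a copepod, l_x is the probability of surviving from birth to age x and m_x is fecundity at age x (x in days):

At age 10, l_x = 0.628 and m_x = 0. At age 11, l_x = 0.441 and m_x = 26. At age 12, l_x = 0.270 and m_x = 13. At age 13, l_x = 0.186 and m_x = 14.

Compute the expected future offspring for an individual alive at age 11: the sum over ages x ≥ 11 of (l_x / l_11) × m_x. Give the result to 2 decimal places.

39.86

l_11 = 0.441. Conditional survival from age 11 to x is l_x / l_11.
  x=11: (0.441/0.441) × 26 = 26.0000
  x=12: (0.270/0.441) × 13 = 7.9592
  x=13: (0.186/0.441) × 14 = 5.9048
Sum = 26.0000 + 7.9592 + 5.9048 = 39.8639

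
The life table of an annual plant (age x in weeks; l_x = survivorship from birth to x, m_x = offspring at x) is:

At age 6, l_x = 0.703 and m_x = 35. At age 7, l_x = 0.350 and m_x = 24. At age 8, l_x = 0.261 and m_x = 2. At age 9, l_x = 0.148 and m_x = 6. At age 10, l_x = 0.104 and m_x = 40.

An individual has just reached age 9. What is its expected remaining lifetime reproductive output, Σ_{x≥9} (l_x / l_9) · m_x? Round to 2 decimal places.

34.11

l_9 = 0.148. Conditional survival from age 9 to x is l_x / l_9.
  x=9: (0.148/0.148) × 6 = 6.0000
  x=10: (0.104/0.148) × 40 = 28.1081
Sum = 6.0000 + 28.1081 = 34.1081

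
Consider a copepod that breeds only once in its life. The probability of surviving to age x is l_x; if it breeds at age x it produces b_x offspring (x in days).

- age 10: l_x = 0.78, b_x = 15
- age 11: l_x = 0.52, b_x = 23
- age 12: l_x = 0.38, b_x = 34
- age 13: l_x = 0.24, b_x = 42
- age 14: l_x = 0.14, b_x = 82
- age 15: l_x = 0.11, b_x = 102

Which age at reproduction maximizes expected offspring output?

12

Expected offspring if breeding at age x = l_x × b_x:
  age 10: 0.78 × 15 = 11.700
  age 11: 0.52 × 23 = 11.960
  age 12: 0.38 × 34 = 12.920
  age 13: 0.24 × 42 = 10.080
  age 14: 0.14 × 82 = 11.480
  age 15: 0.11 × 102 = 11.220
Maximum at age 12 (12.920).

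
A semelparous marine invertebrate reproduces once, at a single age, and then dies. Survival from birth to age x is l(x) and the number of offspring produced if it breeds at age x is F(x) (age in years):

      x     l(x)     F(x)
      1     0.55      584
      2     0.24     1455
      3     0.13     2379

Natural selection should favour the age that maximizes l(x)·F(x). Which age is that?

Expected offspring if breeding at age x = l(x) × F(x):
  age 1: 0.55 × 584 = 321.200
  age 2: 0.24 × 1455 = 349.200
  age 3: 0.13 × 2379 = 309.270
Maximum at age 2 (349.200).

2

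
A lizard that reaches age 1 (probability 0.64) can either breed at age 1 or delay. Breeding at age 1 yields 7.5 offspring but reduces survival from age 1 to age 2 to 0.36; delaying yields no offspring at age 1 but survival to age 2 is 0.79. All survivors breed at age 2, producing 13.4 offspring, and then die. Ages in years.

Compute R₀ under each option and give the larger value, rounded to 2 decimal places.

breed at age 1: R₀ = 0.64 × (7.5 + 0.36 × 13.4) = 0.64 × 12.3240 = 7.8874
delay to age 2: R₀ = 0.64 × (0.79 × 13.4) = 0.64 × 10.5860 = 6.7750
Higher: breed at age 1 (7.8874).

7.89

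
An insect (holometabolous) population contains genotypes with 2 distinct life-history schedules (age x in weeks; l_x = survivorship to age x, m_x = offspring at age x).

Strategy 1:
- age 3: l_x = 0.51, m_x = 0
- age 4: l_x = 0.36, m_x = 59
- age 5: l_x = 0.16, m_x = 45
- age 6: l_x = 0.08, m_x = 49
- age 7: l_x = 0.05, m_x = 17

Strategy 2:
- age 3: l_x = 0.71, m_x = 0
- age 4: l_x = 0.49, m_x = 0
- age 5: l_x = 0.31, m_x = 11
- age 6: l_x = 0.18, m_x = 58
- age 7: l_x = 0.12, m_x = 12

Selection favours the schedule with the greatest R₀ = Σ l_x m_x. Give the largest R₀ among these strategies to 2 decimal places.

33.21

Strategy 1: R₀ = 0.51×0 + 0.36×59 + 0.16×45 + 0.08×49 + 0.05×17 = 33.2100
Strategy 2: R₀ = 0.71×0 + 0.49×0 + 0.31×11 + 0.18×58 + 0.12×12 = 15.2900
Highest R₀: strategy 1 with 33.2100.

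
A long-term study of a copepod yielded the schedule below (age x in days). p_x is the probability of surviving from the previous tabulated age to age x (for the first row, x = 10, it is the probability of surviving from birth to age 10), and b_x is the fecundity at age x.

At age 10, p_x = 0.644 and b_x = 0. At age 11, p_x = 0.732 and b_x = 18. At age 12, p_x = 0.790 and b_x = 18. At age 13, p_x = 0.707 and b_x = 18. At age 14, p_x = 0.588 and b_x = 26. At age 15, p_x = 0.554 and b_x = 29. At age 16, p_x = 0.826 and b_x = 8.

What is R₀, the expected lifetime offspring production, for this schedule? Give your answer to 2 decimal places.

27.01

Survivorship from birth: l_x = p_10·p_11·…·p_x.
  l_10 = 0.64400
  l_11 = 0.47141
  l_12 = 0.37241
  l_13 = 0.26330
  l_14 = 0.15482
  l_15 = 0.08577
  l_16 = 0.07085
R₀ = Σ l_x b_x:
  age 10: 0.64400 × 0 = 0.0000
  age 11: 0.47141 × 18 = 8.4854
  age 12: 0.37241 × 18 = 6.7034
  age 13: 0.26330 × 18 = 4.7394
  age 14: 0.15482 × 26 = 4.0253
  age 15: 0.08577 × 29 = 2.4873
  age 16: 0.07085 × 8 = 0.5668
R₀ = 0.0000 + 8.4854 + 6.7034 + 4.7394 + 4.0253 + 2.4873 + 0.5668 = 27.0076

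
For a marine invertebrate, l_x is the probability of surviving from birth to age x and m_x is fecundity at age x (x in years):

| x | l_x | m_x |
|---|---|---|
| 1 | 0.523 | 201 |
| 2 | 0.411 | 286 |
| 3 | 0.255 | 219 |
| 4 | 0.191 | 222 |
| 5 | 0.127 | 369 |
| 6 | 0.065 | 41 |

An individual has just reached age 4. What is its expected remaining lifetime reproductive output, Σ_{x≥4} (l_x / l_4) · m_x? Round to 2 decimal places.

481.31

l_4 = 0.191. Conditional survival from age 4 to x is l_x / l_4.
  x=4: (0.191/0.191) × 222 = 222.0000
  x=5: (0.127/0.191) × 369 = 245.3560
  x=6: (0.065/0.191) × 41 = 13.9529
Sum = 222.0000 + 245.3560 + 13.9529 = 481.3089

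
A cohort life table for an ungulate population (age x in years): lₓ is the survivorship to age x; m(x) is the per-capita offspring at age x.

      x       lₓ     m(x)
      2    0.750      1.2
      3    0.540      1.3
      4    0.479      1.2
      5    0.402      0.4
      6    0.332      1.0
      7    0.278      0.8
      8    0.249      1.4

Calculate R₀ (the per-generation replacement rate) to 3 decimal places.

R₀ = Σ lₓ m(x):
  age 2: 0.750 × 1.2 = 0.9000
  age 3: 0.540 × 1.3 = 0.7020
  age 4: 0.479 × 1.2 = 0.5748
  age 5: 0.402 × 0.4 = 0.1608
  age 6: 0.332 × 1.0 = 0.3320
  age 7: 0.278 × 0.8 = 0.2224
  age 8: 0.249 × 1.4 = 0.3486
R₀ = 0.9000 + 0.7020 + 0.5748 + 0.1608 + 0.3320 + 0.2224 + 0.3486 = 3.2406

3.241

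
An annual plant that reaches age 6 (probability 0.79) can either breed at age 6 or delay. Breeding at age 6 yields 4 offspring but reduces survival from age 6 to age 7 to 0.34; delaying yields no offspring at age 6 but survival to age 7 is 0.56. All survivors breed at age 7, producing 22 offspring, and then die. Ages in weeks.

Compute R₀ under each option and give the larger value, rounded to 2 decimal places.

9.73

breed at age 6: R₀ = 0.79 × (4 + 0.34 × 22) = 0.79 × 11.4800 = 9.0692
delay to age 7: R₀ = 0.79 × (0.56 × 22) = 0.79 × 12.3200 = 9.7328
Higher: delay to age 7 (9.7328).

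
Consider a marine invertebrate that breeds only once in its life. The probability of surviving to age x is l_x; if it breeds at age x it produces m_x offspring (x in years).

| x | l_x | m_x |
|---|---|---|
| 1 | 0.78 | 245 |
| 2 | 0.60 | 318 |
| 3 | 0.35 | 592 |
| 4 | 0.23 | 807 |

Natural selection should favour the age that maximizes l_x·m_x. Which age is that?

3

Expected offspring if breeding at age x = l_x × m_x:
  age 1: 0.78 × 245 = 191.100
  age 2: 0.60 × 318 = 190.800
  age 3: 0.35 × 592 = 207.200
  age 4: 0.23 × 807 = 185.610
Maximum at age 3 (207.200).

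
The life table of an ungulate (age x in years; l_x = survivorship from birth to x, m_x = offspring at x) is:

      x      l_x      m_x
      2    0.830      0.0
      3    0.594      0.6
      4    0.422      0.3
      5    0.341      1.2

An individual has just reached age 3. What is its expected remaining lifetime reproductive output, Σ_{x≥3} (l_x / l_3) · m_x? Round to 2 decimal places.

1.50

l_3 = 0.594. Conditional survival from age 3 to x is l_x / l_3.
  x=3: (0.594/0.594) × 0.6 = 0.6000
  x=4: (0.422/0.594) × 0.3 = 0.2131
  x=5: (0.341/0.594) × 1.2 = 0.6889
Sum = 0.6000 + 0.2131 + 0.6889 = 1.5020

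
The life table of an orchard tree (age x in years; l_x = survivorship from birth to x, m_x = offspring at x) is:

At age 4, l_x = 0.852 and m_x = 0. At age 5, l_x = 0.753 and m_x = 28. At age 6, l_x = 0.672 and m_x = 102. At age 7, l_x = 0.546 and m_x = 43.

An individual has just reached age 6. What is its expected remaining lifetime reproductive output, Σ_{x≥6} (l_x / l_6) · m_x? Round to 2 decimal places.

l_6 = 0.672. Conditional survival from age 6 to x is l_x / l_6.
  x=6: (0.672/0.672) × 102 = 102.0000
  x=7: (0.546/0.672) × 43 = 34.9375
Sum = 102.0000 + 34.9375 = 136.9375

136.94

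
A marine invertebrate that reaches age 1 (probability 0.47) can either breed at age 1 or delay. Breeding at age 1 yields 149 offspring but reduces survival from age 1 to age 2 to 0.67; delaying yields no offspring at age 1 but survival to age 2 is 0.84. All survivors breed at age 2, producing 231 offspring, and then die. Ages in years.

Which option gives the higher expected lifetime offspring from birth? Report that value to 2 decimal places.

breed at age 1: R₀ = 0.47 × (149 + 0.67 × 231) = 0.47 × 303.7700 = 142.7719
delay to age 2: R₀ = 0.47 × (0.84 × 231) = 0.47 × 194.0400 = 91.1988
Higher: breed at age 1 (142.7719).

142.77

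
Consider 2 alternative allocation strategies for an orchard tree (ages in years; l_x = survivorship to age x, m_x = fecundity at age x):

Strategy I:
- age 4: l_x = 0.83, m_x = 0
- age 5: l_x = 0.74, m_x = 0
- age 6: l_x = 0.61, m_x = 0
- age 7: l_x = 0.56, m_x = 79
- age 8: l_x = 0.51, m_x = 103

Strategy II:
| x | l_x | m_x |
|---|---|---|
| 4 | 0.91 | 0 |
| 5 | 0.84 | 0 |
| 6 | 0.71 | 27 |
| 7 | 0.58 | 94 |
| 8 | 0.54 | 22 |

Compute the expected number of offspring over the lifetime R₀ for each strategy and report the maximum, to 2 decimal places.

Strategy I: R₀ = 0.83×0 + 0.74×0 + 0.61×0 + 0.56×79 + 0.51×103 = 96.7700
Strategy II: R₀ = 0.91×0 + 0.84×0 + 0.71×27 + 0.58×94 + 0.54×22 = 85.5700
Highest R₀: strategy I with 96.7700.

96.77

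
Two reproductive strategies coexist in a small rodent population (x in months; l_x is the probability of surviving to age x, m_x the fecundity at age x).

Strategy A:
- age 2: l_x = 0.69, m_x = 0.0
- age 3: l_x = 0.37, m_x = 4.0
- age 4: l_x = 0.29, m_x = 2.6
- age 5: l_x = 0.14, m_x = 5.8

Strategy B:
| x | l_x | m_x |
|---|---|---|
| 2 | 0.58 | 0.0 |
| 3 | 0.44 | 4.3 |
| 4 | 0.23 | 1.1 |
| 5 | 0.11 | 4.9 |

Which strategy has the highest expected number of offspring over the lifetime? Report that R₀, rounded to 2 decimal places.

3.05

Strategy A: R₀ = 0.69×0.0 + 0.37×4.0 + 0.29×2.6 + 0.14×5.8 = 3.0460
Strategy B: R₀ = 0.58×0.0 + 0.44×4.3 + 0.23×1.1 + 0.11×4.9 = 2.6840
Highest R₀: strategy A with 3.0460.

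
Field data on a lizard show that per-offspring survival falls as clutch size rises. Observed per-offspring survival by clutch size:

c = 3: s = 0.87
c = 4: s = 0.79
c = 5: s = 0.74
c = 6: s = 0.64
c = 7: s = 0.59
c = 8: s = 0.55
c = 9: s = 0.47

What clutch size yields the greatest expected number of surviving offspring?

Expected surviving offspring = c × s(c):
  c=3: 3 × 0.87 = 2.610
  c=4: 4 × 0.79 = 3.160
  c=5: 5 × 0.74 = 3.700
  c=6: 6 × 0.64 = 3.840
  c=7: 7 × 0.59 = 4.130
  c=8: 8 × 0.55 = 4.400
  c=9: 9 × 0.47 = 4.230
Maximum at c = 8 (4.400 surviving offspring).

8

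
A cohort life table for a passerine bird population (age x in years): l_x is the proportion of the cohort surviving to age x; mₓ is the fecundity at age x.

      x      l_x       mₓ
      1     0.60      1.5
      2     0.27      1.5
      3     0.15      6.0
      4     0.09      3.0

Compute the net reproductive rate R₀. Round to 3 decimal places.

2.475

R₀ = Σ l_x mₓ:
  age 1: 0.60 × 1.5 = 0.9000
  age 2: 0.27 × 1.5 = 0.4050
  age 3: 0.15 × 6.0 = 0.9000
  age 4: 0.09 × 3.0 = 0.2700
R₀ = 0.9000 + 0.4050 + 0.9000 + 0.2700 = 2.4750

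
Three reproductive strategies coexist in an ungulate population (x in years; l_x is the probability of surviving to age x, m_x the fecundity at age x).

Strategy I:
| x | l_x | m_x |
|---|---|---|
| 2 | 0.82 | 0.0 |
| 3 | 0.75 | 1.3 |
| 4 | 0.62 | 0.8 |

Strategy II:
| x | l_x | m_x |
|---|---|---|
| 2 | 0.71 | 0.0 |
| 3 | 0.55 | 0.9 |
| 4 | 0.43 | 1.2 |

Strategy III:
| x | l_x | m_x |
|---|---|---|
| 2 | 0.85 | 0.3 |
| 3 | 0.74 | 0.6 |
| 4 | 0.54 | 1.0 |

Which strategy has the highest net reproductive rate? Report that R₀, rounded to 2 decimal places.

Strategy I: R₀ = 0.82×0.0 + 0.75×1.3 + 0.62×0.8 = 1.4710
Strategy II: R₀ = 0.71×0.0 + 0.55×0.9 + 0.43×1.2 = 1.0110
Strategy III: R₀ = 0.85×0.3 + 0.74×0.6 + 0.54×1.0 = 1.2390
Highest R₀: strategy I with 1.4710.

1.47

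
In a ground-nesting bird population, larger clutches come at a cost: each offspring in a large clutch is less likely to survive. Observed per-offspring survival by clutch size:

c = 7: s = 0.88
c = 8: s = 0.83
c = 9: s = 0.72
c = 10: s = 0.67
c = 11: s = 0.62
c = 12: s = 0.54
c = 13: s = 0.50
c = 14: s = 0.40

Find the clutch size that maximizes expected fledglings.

Expected fledglings = c × s(c):
  c=7: 7 × 0.88 = 6.160
  c=8: 8 × 0.83 = 6.640
  c=9: 9 × 0.72 = 6.480
  c=10: 10 × 0.67 = 6.700
  c=11: 11 × 0.62 = 6.820
  c=12: 12 × 0.54 = 6.480
  c=13: 13 × 0.50 = 6.500
  c=14: 14 × 0.40 = 5.600
Maximum at c = 11 (6.820 fledglings).

11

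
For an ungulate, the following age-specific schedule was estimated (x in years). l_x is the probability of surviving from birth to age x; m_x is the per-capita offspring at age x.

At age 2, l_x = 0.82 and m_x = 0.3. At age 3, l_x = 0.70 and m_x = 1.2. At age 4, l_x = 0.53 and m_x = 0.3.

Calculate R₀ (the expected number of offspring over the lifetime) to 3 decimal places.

R₀ = Σ l_x m_x:
  age 2: 0.82 × 0.3 = 0.2460
  age 3: 0.70 × 1.2 = 0.8400
  age 4: 0.53 × 0.3 = 0.1590
R₀ = 0.2460 + 0.8400 + 0.1590 = 1.2450

1.245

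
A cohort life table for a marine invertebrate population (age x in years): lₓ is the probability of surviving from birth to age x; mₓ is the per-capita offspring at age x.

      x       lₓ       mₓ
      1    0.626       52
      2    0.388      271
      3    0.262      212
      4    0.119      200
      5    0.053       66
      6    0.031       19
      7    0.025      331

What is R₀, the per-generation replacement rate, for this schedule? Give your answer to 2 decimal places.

229.41

R₀ = Σ lₓ mₓ:
  age 1: 0.626 × 52 = 32.5520
  age 2: 0.388 × 271 = 105.1480
  age 3: 0.262 × 212 = 55.5440
  age 4: 0.119 × 200 = 23.8000
  age 5: 0.053 × 66 = 3.4980
  age 6: 0.031 × 19 = 0.5890
  age 7: 0.025 × 331 = 8.2750
R₀ = 32.5520 + 105.1480 + 55.5440 + 23.8000 + 3.4980 + 0.5890 + 8.2750 = 229.4060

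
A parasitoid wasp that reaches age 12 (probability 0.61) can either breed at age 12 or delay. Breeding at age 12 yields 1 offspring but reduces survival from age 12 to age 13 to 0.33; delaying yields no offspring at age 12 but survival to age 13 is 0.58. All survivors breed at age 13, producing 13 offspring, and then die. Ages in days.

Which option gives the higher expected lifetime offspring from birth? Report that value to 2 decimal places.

4.60

breed at age 12: R₀ = 0.61 × (1 + 0.33 × 13) = 0.61 × 5.2900 = 3.2269
delay to age 13: R₀ = 0.61 × (0.58 × 13) = 0.61 × 7.5400 = 4.5994
Higher: delay to age 13 (4.5994).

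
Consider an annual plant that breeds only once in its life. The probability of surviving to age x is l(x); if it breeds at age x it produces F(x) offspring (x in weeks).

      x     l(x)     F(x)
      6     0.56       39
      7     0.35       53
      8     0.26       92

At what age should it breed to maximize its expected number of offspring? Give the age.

Expected offspring if breeding at age x = l(x) × F(x):
  age 6: 0.56 × 39 = 21.840
  age 7: 0.35 × 53 = 18.550
  age 8: 0.26 × 92 = 23.920
Maximum at age 8 (23.920).

8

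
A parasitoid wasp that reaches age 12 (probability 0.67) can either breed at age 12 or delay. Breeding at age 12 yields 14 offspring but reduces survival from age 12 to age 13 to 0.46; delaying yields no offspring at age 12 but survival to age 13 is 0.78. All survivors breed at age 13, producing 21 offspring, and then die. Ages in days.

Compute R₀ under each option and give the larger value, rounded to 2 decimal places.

breed at age 12: R₀ = 0.67 × (14 + 0.46 × 21) = 0.67 × 23.6600 = 15.8522
delay to age 13: R₀ = 0.67 × (0.78 × 21) = 0.67 × 16.3800 = 10.9746
Higher: breed at age 12 (15.8522).

15.85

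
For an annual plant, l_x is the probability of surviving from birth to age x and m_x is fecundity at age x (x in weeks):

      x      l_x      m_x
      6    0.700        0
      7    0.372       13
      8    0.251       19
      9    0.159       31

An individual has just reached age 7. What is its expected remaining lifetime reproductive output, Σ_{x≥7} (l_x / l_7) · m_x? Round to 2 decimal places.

39.07

l_7 = 0.372. Conditional survival from age 7 to x is l_x / l_7.
  x=7: (0.372/0.372) × 13 = 13.0000
  x=8: (0.251/0.372) × 19 = 12.8199
  x=9: (0.159/0.372) × 31 = 13.2500
Sum = 13.0000 + 12.8199 + 13.2500 = 39.0699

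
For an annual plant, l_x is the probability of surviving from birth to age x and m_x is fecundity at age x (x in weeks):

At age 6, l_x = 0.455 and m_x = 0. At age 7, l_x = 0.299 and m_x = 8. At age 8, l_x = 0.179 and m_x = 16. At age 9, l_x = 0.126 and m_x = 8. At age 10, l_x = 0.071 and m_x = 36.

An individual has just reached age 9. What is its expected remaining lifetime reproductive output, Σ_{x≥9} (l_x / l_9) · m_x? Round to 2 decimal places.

28.29

l_9 = 0.126. Conditional survival from age 9 to x is l_x / l_9.
  x=9: (0.126/0.126) × 8 = 8.0000
  x=10: (0.071/0.126) × 36 = 20.2857
Sum = 8.0000 + 20.2857 = 28.2857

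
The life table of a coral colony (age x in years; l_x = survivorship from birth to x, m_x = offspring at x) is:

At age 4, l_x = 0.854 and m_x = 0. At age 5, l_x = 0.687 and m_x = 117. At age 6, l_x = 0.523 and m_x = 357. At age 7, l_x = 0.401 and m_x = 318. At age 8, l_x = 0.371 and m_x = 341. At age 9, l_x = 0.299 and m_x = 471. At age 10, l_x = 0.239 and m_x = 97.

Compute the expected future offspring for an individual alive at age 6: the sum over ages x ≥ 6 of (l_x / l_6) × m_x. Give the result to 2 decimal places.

1156.31

l_6 = 0.523. Conditional survival from age 6 to x is l_x / l_6.
  x=6: (0.523/0.523) × 357 = 357.0000
  x=7: (0.401/0.523) × 318 = 243.8203
  x=8: (0.371/0.523) × 341 = 241.8948
  x=9: (0.299/0.523) × 471 = 269.2715
  x=10: (0.239/0.523) × 97 = 44.3270
Sum = 357.0000 + 243.8203 + 241.8948 + 269.2715 + 44.3270 = 1156.3136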